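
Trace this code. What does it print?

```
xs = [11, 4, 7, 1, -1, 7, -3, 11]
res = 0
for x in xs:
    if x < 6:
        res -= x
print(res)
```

x=11: not <6
x=4: <6, res = 0-4 = -4
x=7: not <6
x=1: <6, res = (-4)-1 = -5
x=-1: <6, res = (-5)-(-1) = -4
x=7: not <6
x=-3: <6, res = (-4)-(-3) = -1
x=11: not <6

-1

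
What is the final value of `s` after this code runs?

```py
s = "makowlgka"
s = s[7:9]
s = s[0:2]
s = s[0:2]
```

slice [7:9] → 'ka'
slice [0:2] → 'ka'
slice [0:2] → 'ka'

'ka'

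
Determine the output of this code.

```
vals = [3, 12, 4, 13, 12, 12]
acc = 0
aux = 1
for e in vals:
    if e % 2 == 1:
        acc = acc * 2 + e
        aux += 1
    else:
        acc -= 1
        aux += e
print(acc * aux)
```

e=3: odd, acc = 0*2+3 = 3; aux=2
e=12: not odd, acc = 3-1 = 2; aux=14
e=4: not odd, acc = 2-1 = 1; aux=18
e=13: odd, acc = 1*2+13 = 15; aux=19
e=12: not odd, acc = 15-1 = 14; aux=31
e=12: not odd, acc = 14-1 = 13; aux=43
acc*aux = 13*43 = 559

559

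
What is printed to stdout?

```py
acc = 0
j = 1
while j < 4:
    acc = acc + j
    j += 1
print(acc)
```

6

j=1: acc = 0+1 = 1
j=2: acc = 1+2 = 3
j=3: acc = 3+3 = 6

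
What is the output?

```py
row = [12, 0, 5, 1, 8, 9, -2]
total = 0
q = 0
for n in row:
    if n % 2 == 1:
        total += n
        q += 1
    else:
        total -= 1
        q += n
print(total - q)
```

n=12: not odd, total = 0-1 = -1; q=12
n=0: not odd, total = (-1)-1 = -2; q=12
n=5: odd, total = (-2)+5 = 3; q=13
n=1: odd, total = 3+1 = 4; q=14
n=8: not odd, total = 4-1 = 3; q=22
n=9: odd, total = 3+9 = 12; q=23
n=-2: not odd, total = 12-1 = 11; q=21
total-q = 11-21 = -10

-10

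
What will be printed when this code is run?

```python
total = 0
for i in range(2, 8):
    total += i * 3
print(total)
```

81

i=2: total = 0+2*3 = 6
i=3: total = 6+3*3 = 15
i=4: total = 15+4*3 = 27
i=5: total = 27+5*3 = 42
i=6: total = 42+6*3 = 60
i=7: total = 60+7*3 = 81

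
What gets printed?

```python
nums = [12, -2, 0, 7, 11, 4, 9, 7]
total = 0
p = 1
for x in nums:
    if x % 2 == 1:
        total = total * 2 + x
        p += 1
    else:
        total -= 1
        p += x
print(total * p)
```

x=12: not odd, total = 0-1 = -1; p=13
x=-2: not odd, total = (-1)-1 = -2; p=11
x=0: not odd, total = (-2)-1 = -3; p=11
x=7: odd, total = (-3)*2+7 = 1; p=12
x=11: odd, total = 1*2+11 = 13; p=13
x=4: not odd, total = 13-1 = 12; p=17
x=9: odd, total = 12*2+9 = 33; p=18
x=7: odd, total = 33*2+7 = 73; p=19
total*p = 73*19 = 1387

1387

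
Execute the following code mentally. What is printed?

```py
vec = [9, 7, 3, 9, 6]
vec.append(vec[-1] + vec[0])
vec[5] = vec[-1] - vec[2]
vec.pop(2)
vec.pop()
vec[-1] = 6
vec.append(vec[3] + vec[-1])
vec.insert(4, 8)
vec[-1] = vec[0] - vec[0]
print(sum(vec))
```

39

append vec[-1]+vec[0] = 6+9 = 15 → [9, 7, 3, 9, 6, 15]
vec[5] = vec[-1]-vec[2] = 15-3 = 12 → [9, 7, 3, 9, 6, 12]
pop(2) removes 3 → [9, 7, 9, 6, 12]
pop() removes 12 → [9, 7, 9, 6]
vec[-1] = 6 → [9, 7, 9, 6]
append vec[3]+vec[-1] = 6+6 = 12 → [9, 7, 9, 6, 12]
insert 8 at 4 → [9, 7, 9, 6, 8, 12]
vec[-1] = vec[0]-vec[0] = 9-9 = 0 → [9, 7, 9, 6, 8, 0]
sum = 39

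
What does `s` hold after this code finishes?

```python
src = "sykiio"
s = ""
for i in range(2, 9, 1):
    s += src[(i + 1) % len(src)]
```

'iiosyki'

i=2: add src[3]='i' → 'i'
i=3: add src[4]='i' → 'ii'
i=4: add src[5]='o' → 'iio'
i=5: add src[0]='s' → 'iios'
i=6: add src[1]='y' → 'iiosy'
i=7: add src[2]='k' → 'iiosyk'
i=8: add src[3]='i' → 'iiosyki'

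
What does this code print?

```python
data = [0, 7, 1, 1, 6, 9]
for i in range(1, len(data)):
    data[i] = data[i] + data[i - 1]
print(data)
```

i=1: data[1] = 7+0 = 7 → [0, 7, 1, 1, 6, 9]
i=2: data[2] = 1+7 = 8 → [0, 7, 8, 1, 6, 9]
i=3: data[3] = 1+8 = 9 → [0, 7, 8, 9, 6, 9]
i=4: data[4] = 6+9 = 15 → [0, 7, 8, 9, 15, 9]
i=5: data[5] = 9+15 = 24 → [0, 7, 8, 9, 15, 24]

[0, 7, 8, 9, 15, 24]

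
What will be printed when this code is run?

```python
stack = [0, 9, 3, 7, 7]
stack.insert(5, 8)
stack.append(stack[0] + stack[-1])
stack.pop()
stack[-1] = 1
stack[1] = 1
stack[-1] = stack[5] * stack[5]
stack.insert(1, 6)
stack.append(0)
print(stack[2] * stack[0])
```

0

insert 8 at 5 → [0, 9, 3, 7, 7, 8]
append stack[0]+stack[-1] = 0+8 = 8 → [0, 9, 3, 7, 7, 8, 8]
pop() removes 8 → [0, 9, 3, 7, 7, 8]
stack[-1] = 1 → [0, 9, 3, 7, 7, 1]
stack[1] = 1 → [0, 1, 3, 7, 7, 1]
stack[-1] = stack[5]*stack[5] = 1*1 = 1 → [0, 1, 3, 7, 7, 1]
insert 6 at 1 → [0, 6, 1, 3, 7, 7, 1]
append 0 → [0, 6, 1, 3, 7, 7, 1, 0]
stack[2]*stack[0] = 1*0 = 0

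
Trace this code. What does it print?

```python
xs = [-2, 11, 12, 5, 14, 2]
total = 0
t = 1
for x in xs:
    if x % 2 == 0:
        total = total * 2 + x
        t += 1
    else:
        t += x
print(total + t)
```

83

x=-2: even, total = 0*2+(-2) = -2; t=2
x=11: not even; t=13
x=12: even, total = (-2)*2+12 = 8; t=14
x=5: not even; t=19
x=14: even, total = 8*2+14 = 30; t=20
x=2: even, total = 30*2+2 = 62; t=21
total+t = 62+21 = 83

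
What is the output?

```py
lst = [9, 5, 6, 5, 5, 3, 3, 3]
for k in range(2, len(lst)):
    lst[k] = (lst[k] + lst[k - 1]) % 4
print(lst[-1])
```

2

k=2: lst[2] = (6+5)%4 = 3 → [9, 5, 3, 5, 5, 3, 3, 3]
k=3: lst[3] = (5+3)%4 = 0 → [9, 5, 3, 0, 5, 3, 3, 3]
k=4: lst[4] = (5+0)%4 = 1 → [9, 5, 3, 0, 1, 3, 3, 3]
k=5: lst[5] = (3+1)%4 = 0 → [9, 5, 3, 0, 1, 0, 3, 3]
k=6: lst[6] = (3+0)%4 = 3 → [9, 5, 3, 0, 1, 0, 3, 3]
k=7: lst[7] = (3+3)%4 = 2 → [9, 5, 3, 0, 1, 0, 3, 2]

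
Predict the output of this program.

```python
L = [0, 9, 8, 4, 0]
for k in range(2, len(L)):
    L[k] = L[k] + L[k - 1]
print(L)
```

[0, 9, 17, 21, 21]

k=2: L[2] = 8+9 = 17 → [0, 9, 17, 4, 0]
k=3: L[3] = 4+17 = 21 → [0, 9, 17, 21, 0]
k=4: L[4] = 0+21 = 21 → [0, 9, 17, 21, 21]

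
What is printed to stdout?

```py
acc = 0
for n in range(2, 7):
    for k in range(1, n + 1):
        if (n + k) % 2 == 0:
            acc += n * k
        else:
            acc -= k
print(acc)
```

n=2,k=1: odd sum, acc = 0-1 = -1
n=2,k=2: even sum, acc = (-1)+4 = 3
n=3,k=1: even sum, acc = 3+3 = 6
n=3,k=2: odd sum, acc = 6-2 = 4
n=3,k=3: even sum, acc = 4+9 = 13
n=4,k=1: odd sum, acc = 13-1 = 12
n=4,k=2: even sum, acc = 12+8 = 20
n=4,k=3: odd sum, acc = 20-3 = 17
n=4,k=4: even sum, acc = 17+16 = 33
n=5,k=1: even sum, acc = 33+5 = 38
n=5,k=2: odd sum, acc = 38-2 = 36
n=5,k=3: even sum, acc = 36+15 = 51
n=5,k=4: odd sum, acc = 51-4 = 47
n=5,k=5: even sum, acc = 47+25 = 72
n=6,k=1: odd sum, acc = 72-1 = 71
n=6,k=2: even sum, acc = 71+12 = 83
n=6,k=3: odd sum, acc = 83-3 = 80
n=6,k=4: even sum, acc = 80+24 = 104
n=6,k=5: odd sum, acc = 104-5 = 99
n=6,k=6: even sum, acc = 99+36 = 135

135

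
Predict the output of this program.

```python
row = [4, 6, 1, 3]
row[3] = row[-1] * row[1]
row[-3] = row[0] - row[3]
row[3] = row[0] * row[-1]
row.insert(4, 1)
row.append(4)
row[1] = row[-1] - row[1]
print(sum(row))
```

100

row[3] = row[-1]*row[1] = 3*6 = 18 → [4, 6, 1, 18]
row[-3] = row[0]-row[3] = 4-18 = -14 → [4, -14, 1, 18]
row[3] = row[0]*row[-1] = 4*18 = 72 → [4, -14, 1, 72]
insert 1 at 4 → [4, -14, 1, 72, 1]
append 4 → [4, -14, 1, 72, 1, 4]
row[1] = row[-1]-row[1] = 4-(-14) = 18 → [4, 18, 1, 72, 1, 4]
sum = 100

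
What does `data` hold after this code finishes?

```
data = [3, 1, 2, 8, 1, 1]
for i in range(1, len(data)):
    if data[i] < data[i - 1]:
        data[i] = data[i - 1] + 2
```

i=1: 1<3, data[1] = 3+2 = 5 → [3, 5, 2, 8, 1, 1]
i=2: 2<5, data[2] = 5+2 = 7 → [3, 5, 7, 8, 1, 1]
i=3: 8>=7, unchanged → [3, 5, 7, 8, 1, 1]
i=4: 1<8, data[4] = 8+2 = 10 → [3, 5, 7, 8, 10, 1]
i=5: 1<10, data[5] = 10+2 = 12 → [3, 5, 7, 8, 10, 12]

[3, 5, 7, 8, 10, 12]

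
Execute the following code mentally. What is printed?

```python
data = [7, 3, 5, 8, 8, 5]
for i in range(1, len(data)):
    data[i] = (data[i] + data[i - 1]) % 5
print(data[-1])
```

i=1: data[1] = (3+7)%5 = 0 → [7, 0, 5, 8, 8, 5]
i=2: data[2] = (5+0)%5 = 0 → [7, 0, 0, 8, 8, 5]
i=3: data[3] = (8+0)%5 = 3 → [7, 0, 0, 3, 8, 5]
i=4: data[4] = (8+3)%5 = 1 → [7, 0, 0, 3, 1, 5]
i=5: data[5] = (5+1)%5 = 1 → [7, 0, 0, 3, 1, 1]

1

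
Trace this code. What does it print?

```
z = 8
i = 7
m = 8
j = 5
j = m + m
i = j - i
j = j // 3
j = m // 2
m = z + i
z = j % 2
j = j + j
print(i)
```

j = 8+8 = 16
i = 16-7 = 9
j = 16//3 = 5
j = 8//2 = 4
m = 8+9 = 17
z = 4%2 = 0
j = 4+4 = 8

9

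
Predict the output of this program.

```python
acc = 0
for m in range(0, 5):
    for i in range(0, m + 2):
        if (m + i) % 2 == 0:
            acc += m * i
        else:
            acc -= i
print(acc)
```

m=0,i=0: even sum, acc = 0+0 = 0
m=0,i=1: odd sum, acc = 0-1 = -1
m=1,i=0: odd sum, acc = (-1)-0 = -1
m=1,i=1: even sum, acc = (-1)+1 = 0
m=1,i=2: odd sum, acc = 0-2 = -2
m=2,i=0: even sum, acc = (-2)+0 = -2
m=2,i=1: odd sum, acc = (-2)-1 = -3
m=2,i=2: even sum, acc = (-3)+4 = 1
m=2,i=3: odd sum, acc = 1-3 = -2
m=3,i=0: odd sum, acc = (-2)-0 = -2
m=3,i=1: even sum, acc = (-2)+3 = 1
m=3,i=2: odd sum, acc = 1-2 = -1
m=3,i=3: even sum, acc = (-1)+9 = 8
m=3,i=4: odd sum, acc = 8-4 = 4
m=4,i=0: even sum, acc = 4+0 = 4
m=4,i=1: odd sum, acc = 4-1 = 3
m=4,i=2: even sum, acc = 3+8 = 11
m=4,i=3: odd sum, acc = 11-3 = 8
m=4,i=4: even sum, acc = 8+16 = 24
m=4,i=5: odd sum, acc = 24-5 = 19

19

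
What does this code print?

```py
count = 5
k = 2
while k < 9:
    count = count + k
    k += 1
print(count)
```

k=2: count = 5+2 = 7
k=3: count = 7+3 = 10
k=4: count = 10+4 = 14
k=5: count = 14+5 = 19
k=6: count = 19+6 = 25
k=7: count = 25+7 = 32
k=8: count = 32+8 = 40

40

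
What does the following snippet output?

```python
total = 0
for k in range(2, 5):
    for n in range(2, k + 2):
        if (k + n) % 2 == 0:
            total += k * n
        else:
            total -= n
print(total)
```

20

k=2,n=2: even sum, total = 0+4 = 4
k=2,n=3: odd sum, total = 4-3 = 1
k=3,n=2: odd sum, total = 1-2 = -1
k=3,n=3: even sum, total = (-1)+9 = 8
k=3,n=4: odd sum, total = 8-4 = 4
k=4,n=2: even sum, total = 4+8 = 12
k=4,n=3: odd sum, total = 12-3 = 9
k=4,n=4: even sum, total = 9+16 = 25
k=4,n=5: odd sum, total = 25-5 = 20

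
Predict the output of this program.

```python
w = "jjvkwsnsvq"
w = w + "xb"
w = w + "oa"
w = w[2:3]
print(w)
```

v

+ 'xb' → 'jjvkwsnsvqxb'
+ 'oa' → 'jjvkwsnsvqxboa'
slice [2:3] → 'v'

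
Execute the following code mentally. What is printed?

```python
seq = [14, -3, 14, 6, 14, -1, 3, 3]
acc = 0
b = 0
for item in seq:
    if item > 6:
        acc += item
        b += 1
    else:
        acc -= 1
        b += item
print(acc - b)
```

26

item=14: >6, acc = 0+14 = 14; b=1
item=-3: not >6, acc = 14-1 = 13; b=-2
item=14: >6, acc = 13+14 = 27; b=-1
item=6: not >6, acc = 27-1 = 26; b=5
item=14: >6, acc = 26+14 = 40; b=6
item=-1: not >6, acc = 40-1 = 39; b=5
item=3: not >6, acc = 39-1 = 38; b=8
item=3: not >6, acc = 38-1 = 37; b=11
acc-b = 37-11 = 26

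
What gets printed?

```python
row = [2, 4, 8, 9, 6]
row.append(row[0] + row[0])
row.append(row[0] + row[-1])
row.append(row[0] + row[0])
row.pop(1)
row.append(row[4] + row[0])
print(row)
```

append row[0]+row[0] = 2+2 = 4 → [2, 4, 8, 9, 6, 4]
append row[0]+row[-1] = 2+4 = 6 → [2, 4, 8, 9, 6, 4, 6]
append row[0]+row[0] = 2+2 = 4 → [2, 4, 8, 9, 6, 4, 6, 4]
pop(1) removes 4 → [2, 8, 9, 6, 4, 6, 4]
append row[4]+row[0] = 4+2 = 6 → [2, 8, 9, 6, 4, 6, 4, 6]

[2, 8, 9, 6, 4, 6, 4, 6]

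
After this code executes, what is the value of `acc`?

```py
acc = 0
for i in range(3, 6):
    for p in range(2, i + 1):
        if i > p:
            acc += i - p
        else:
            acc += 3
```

i=3,p=2: 3>2, acc = 0+1 = 1
i=3,p=3: not 3>3, acc = 1+3 = 4
i=4,p=2: 4>2, acc = 4+2 = 6
i=4,p=3: 4>3, acc = 6+1 = 7
i=4,p=4: not 4>4, acc = 7+3 = 10
i=5,p=2: 5>2, acc = 10+3 = 13
i=5,p=3: 5>3, acc = 13+2 = 15
i=5,p=4: 5>4, acc = 15+1 = 16
i=5,p=5: not 5>5, acc = 16+3 = 19

19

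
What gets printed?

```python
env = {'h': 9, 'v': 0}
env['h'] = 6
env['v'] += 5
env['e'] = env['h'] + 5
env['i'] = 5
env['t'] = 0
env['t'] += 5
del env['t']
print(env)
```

{'h': 6, 'v': 5, 'e': 11, 'i': 5}

env['h'] = 6 → {'h': 6, 'v': 0}
env['v'] = 0+5 = 5 → {'h': 6, 'v': 5}
env['e'] = env['h']+5 = 11 → {'h': 6, 'v': 5, 'e': 11}
env['i'] = 5 → {'h': 6, 'v': 5, 'e': 11, 'i': 5}
env['t'] = 0 → {'h': 6, 'v': 5, 'e': 11, 'i': 5, 't': 0}
env['t'] = 0+5 = 5 → {'h': 6, 'v': 5, 'e': 11, 'i': 5, 't': 5}
del 't' → {'h': 6, 'v': 5, 'e': 11, 'i': 5}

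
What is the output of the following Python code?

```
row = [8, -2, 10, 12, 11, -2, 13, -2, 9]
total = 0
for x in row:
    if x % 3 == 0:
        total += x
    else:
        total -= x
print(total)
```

-15

x=8: not %3==0, total = 0-8 = -8
x=-2: not %3==0, total = (-8)-(-2) = -6
x=10: not %3==0, total = (-6)-10 = -16
x=12: %3==0, total = (-16)+12 = -4
x=11: not %3==0, total = (-4)-11 = -15
x=-2: not %3==0, total = (-15)-(-2) = -13
x=13: not %3==0, total = (-13)-13 = -26
x=-2: not %3==0, total = (-26)-(-2) = -24
x=9: %3==0, total = (-24)+9 = -15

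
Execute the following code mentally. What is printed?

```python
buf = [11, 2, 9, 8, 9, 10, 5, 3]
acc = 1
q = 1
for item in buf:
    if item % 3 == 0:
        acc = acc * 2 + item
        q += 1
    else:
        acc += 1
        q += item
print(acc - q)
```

49

item=11: not %3==0, acc = 1+1 = 2; q=12
item=2: not %3==0, acc = 2+1 = 3; q=14
item=9: %3==0, acc = 3*2+9 = 15; q=15
item=8: not %3==0, acc = 15+1 = 16; q=23
item=9: %3==0, acc = 16*2+9 = 41; q=24
item=10: not %3==0, acc = 41+1 = 42; q=34
item=5: not %3==0, acc = 42+1 = 43; q=39
item=3: %3==0, acc = 43*2+3 = 89; q=40
acc-q = 89-40 = 49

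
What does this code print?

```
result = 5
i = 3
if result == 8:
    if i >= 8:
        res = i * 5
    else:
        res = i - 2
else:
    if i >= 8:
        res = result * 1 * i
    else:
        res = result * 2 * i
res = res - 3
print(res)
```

27

result=5, i=3
result == 8 is False; i >= 8 is False
→ res = result * 2 * i = 30
res = 30-3 = 27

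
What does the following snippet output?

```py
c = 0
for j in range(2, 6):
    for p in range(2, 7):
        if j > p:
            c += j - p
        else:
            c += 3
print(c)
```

j=2,p=2: not 2>2, c = 0+3 = 3
j=2,p=3: not 2>3, c = 3+3 = 6
j=2,p=4: not 2>4, c = 6+3 = 9
j=2,p=5: not 2>5, c = 9+3 = 12
j=2,p=6: not 2>6, c = 12+3 = 15
j=3,p=2: 3>2, c = 15+1 = 16
j=3,p=3: not 3>3, c = 16+3 = 19
j=3,p=4: not 3>4, c = 19+3 = 22
j=3,p=5: not 3>5, c = 22+3 = 25
j=3,p=6: not 3>6, c = 25+3 = 28
j=4,p=2: 4>2, c = 28+2 = 30
j=4,p=3: 4>3, c = 30+1 = 31
j=4,p=4: not 4>4, c = 31+3 = 34
j=4,p=5: not 4>5, c = 34+3 = 37
j=4,p=6: not 4>6, c = 37+3 = 40
j=5,p=2: 5>2, c = 40+3 = 43
j=5,p=3: 5>3, c = 43+2 = 45
j=5,p=4: 5>4, c = 45+1 = 46
j=5,p=5: not 5>5, c = 46+3 = 49
j=5,p=6: not 5>6, c = 49+3 = 52

52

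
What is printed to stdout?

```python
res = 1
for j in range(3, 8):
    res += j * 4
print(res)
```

j=3: res = 1+3*4 = 13
j=4: res = 13+4*4 = 29
j=5: res = 29+5*4 = 49
j=6: res = 49+6*4 = 73
j=7: res = 73+7*4 = 101

101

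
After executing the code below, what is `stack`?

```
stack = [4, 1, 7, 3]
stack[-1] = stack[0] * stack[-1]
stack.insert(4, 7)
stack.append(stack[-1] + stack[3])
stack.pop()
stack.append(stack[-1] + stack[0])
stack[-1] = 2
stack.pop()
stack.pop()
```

[4, 1, 7, 12]

stack[-1] = stack[0]*stack[-1] = 4*3 = 12 → [4, 1, 7, 12]
insert 7 at 4 → [4, 1, 7, 12, 7]
append stack[-1]+stack[3] = 7+12 = 19 → [4, 1, 7, 12, 7, 19]
pop() removes 19 → [4, 1, 7, 12, 7]
append stack[-1]+stack[0] = 7+4 = 11 → [4, 1, 7, 12, 7, 11]
stack[-1] = 2 → [4, 1, 7, 12, 7, 2]
pop() removes 2 → [4, 1, 7, 12, 7]
pop() removes 7 → [4, 1, 7, 12]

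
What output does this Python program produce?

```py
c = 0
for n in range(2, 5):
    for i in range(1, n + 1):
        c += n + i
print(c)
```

48

n=2,i=1: c = 0+3 = 3
n=2,i=2: c = 3+4 = 7
n=3,i=1: c = 7+4 = 11
n=3,i=2: c = 11+5 = 16
n=3,i=3: c = 16+6 = 22
n=4,i=1: c = 22+5 = 27
n=4,i=2: c = 27+6 = 33
n=4,i=3: c = 33+7 = 40
n=4,i=4: c = 40+8 = 48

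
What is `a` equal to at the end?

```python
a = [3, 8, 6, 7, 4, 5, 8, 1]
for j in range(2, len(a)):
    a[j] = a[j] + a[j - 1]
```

j=2: a[2] = 6+8 = 14 → [3, 8, 14, 7, 4, 5, 8, 1]
j=3: a[3] = 7+14 = 21 → [3, 8, 14, 21, 4, 5, 8, 1]
j=4: a[4] = 4+21 = 25 → [3, 8, 14, 21, 25, 5, 8, 1]
j=5: a[5] = 5+25 = 30 → [3, 8, 14, 21, 25, 30, 8, 1]
j=6: a[6] = 8+30 = 38 → [3, 8, 14, 21, 25, 30, 38, 1]
j=7: a[7] = 1+38 = 39 → [3, 8, 14, 21, 25, 30, 38, 39]

[3, 8, 14, 21, 25, 30, 38, 39]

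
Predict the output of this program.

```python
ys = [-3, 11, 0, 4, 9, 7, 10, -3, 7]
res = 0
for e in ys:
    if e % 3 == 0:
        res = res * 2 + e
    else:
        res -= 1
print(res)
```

-26

e=-3: %3==0, res = 0*2+(-3) = -3
e=11: not %3==0, res = (-3)-1 = -4
e=0: %3==0, res = (-4)*2+0 = -8
e=4: not %3==0, res = (-8)-1 = -9
e=9: %3==0, res = (-9)*2+9 = -9
e=7: not %3==0, res = (-9)-1 = -10
e=10: not %3==0, res = (-10)-1 = -11
e=-3: %3==0, res = (-11)*2+(-3) = -25
e=7: not %3==0, res = (-25)-1 = -26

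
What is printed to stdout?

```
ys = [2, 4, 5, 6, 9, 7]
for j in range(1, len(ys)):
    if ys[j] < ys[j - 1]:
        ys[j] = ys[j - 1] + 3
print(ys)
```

[2, 4, 5, 6, 9, 12]

j=1: 4>=2, unchanged → [2, 4, 5, 6, 9, 7]
j=2: 5>=4, unchanged → [2, 4, 5, 6, 9, 7]
j=3: 6>=5, unchanged → [2, 4, 5, 6, 9, 7]
j=4: 9>=6, unchanged → [2, 4, 5, 6, 9, 7]
j=5: 7<9, ys[5] = 9+3 = 12 → [2, 4, 5, 6, 9, 12]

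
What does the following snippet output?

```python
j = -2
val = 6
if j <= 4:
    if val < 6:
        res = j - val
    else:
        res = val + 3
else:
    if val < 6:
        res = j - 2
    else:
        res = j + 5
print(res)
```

9

j=-2, val=6
j <= 4 is True; val < 6 is False
→ res = val + 3 = 9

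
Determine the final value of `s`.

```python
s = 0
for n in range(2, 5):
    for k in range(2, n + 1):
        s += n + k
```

36

n=2,k=2: s = 0+4 = 4
n=3,k=2: s = 4+5 = 9
n=3,k=3: s = 9+6 = 15
n=4,k=2: s = 15+6 = 21
n=4,k=3: s = 21+7 = 28
n=4,k=4: s = 28+8 = 36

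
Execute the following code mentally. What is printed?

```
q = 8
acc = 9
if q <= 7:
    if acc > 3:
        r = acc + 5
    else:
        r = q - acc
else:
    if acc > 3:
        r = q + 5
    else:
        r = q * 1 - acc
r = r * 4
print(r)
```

52

q=8, acc=9
q <= 7 is False; acc > 3 is True
→ r = q + 5 = 13
r = 13*4 = 52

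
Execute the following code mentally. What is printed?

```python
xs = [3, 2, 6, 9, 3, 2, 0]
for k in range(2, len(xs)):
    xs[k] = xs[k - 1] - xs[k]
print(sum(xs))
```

-64

k=2: xs[2] = 2-6 = -4 → [3, 2, -4, 9, 3, 2, 0]
k=3: xs[3] = (-4)-9 = -13 → [3, 2, -4, -13, 3, 2, 0]
k=4: xs[4] = (-13)-3 = -16 → [3, 2, -4, -13, -16, 2, 0]
k=5: xs[5] = (-16)-2 = -18 → [3, 2, -4, -13, -16, -18, 0]
k=6: xs[6] = (-18)-0 = -18 → [3, 2, -4, -13, -16, -18, -18]
sum = -64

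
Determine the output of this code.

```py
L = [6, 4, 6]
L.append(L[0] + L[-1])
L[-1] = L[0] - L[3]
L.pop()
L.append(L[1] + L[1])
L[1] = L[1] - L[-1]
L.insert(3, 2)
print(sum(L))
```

append L[0]+L[-1] = 6+6 = 12 → [6, 4, 6, 12]
L[-1] = L[0]-L[3] = 6-12 = -6 → [6, 4, 6, -6]
pop() removes -6 → [6, 4, 6]
append L[1]+L[1] = 4+4 = 8 → [6, 4, 6, 8]
L[1] = L[1]-L[-1] = 4-8 = -4 → [6, -4, 6, 8]
insert 2 at 3 → [6, -4, 6, 2, 8]
sum = 18

18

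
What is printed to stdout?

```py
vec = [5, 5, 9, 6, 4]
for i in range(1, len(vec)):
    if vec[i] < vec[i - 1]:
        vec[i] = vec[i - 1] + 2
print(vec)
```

[5, 5, 9, 11, 13]

i=1: 5>=5, unchanged → [5, 5, 9, 6, 4]
i=2: 9>=5, unchanged → [5, 5, 9, 6, 4]
i=3: 6<9, vec[3] = 9+2 = 11 → [5, 5, 9, 11, 4]
i=4: 4<11, vec[4] = 11+2 = 13 → [5, 5, 9, 11, 13]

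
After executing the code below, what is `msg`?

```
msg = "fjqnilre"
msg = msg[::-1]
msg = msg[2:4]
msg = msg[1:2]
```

reverse → 'erlinqjf'
slice [2:4] → 'li'
slice [1:2] → 'i'

'i'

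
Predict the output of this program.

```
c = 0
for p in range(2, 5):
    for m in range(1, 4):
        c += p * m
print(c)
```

54

p=2,m=1: c = 0+2 = 2
p=2,m=2: c = 2+4 = 6
p=2,m=3: c = 6+6 = 12
p=3,m=1: c = 12+3 = 15
p=3,m=2: c = 15+6 = 21
p=3,m=3: c = 21+9 = 30
p=4,m=1: c = 30+4 = 34
p=4,m=2: c = 34+8 = 42
p=4,m=3: c = 42+12 = 54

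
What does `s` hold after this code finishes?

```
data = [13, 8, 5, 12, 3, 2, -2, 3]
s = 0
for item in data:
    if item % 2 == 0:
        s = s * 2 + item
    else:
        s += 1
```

143

item=13: not even, s = 0+1 = 1
item=8: even, s = 1*2+8 = 10
item=5: not even, s = 10+1 = 11
item=12: even, s = 11*2+12 = 34
item=3: not even, s = 34+1 = 35
item=2: even, s = 35*2+2 = 72
item=-2: even, s = 72*2+(-2) = 142
item=3: not even, s = 142+1 = 143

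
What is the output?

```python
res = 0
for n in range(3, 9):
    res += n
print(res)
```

n=3: res = 0+3 = 3
n=4: res = 3+4 = 7
n=5: res = 7+5 = 12
n=6: res = 12+6 = 18
n=7: res = 18+7 = 25
n=8: res = 25+8 = 33

33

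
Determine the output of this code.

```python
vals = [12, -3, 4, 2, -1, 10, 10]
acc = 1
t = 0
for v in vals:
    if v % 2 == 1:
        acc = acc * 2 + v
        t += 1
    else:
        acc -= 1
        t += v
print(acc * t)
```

v=12: not odd, acc = 1-1 = 0; t=12
v=-3: odd, acc = 0*2+(-3) = -3; t=13
v=4: not odd, acc = (-3)-1 = -4; t=17
v=2: not odd, acc = (-4)-1 = -5; t=19
v=-1: odd, acc = (-5)*2+(-1) = -11; t=20
v=10: not odd, acc = (-11)-1 = -12; t=30
v=10: not odd, acc = (-12)-1 = -13; t=40
acc*t = (-13)*40 = -520

-520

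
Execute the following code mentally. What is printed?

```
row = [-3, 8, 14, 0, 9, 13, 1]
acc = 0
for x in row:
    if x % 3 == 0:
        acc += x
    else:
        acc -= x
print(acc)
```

x=-3: %3==0, acc = 0+(-3) = -3
x=8: not %3==0, acc = (-3)-8 = -11
x=14: not %3==0, acc = (-11)-14 = -25
x=0: %3==0, acc = (-25)+0 = -25
x=9: %3==0, acc = (-25)+9 = -16
x=13: not %3==0, acc = (-16)-13 = -29
x=1: not %3==0, acc = (-29)-1 = -30

-30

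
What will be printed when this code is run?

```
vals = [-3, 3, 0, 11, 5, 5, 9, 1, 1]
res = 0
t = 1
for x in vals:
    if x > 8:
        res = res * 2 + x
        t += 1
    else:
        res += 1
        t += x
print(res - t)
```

x=-3: not >8, res = 0+1 = 1; t=-2
x=3: not >8, res = 1+1 = 2; t=1
x=0: not >8, res = 2+1 = 3; t=1
x=11: >8, res = 3*2+11 = 17; t=2
x=5: not >8, res = 17+1 = 18; t=7
x=5: not >8, res = 18+1 = 19; t=12
x=9: >8, res = 19*2+9 = 47; t=13
x=1: not >8, res = 47+1 = 48; t=14
x=1: not >8, res = 48+1 = 49; t=15
res-t = 49-15 = 34

34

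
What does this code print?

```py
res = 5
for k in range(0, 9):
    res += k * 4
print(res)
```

k=0: res = 5+0*4 = 5
k=1: res = 5+1*4 = 9
k=2: res = 9+2*4 = 17
k=3: res = 17+3*4 = 29
k=4: res = 29+4*4 = 45
k=5: res = 45+5*4 = 65
k=6: res = 65+6*4 = 89
k=7: res = 89+7*4 = 117
k=8: res = 117+8*4 = 149

149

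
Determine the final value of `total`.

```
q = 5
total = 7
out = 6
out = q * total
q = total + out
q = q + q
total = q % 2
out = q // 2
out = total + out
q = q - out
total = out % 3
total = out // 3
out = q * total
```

14

out = 5*7 = 35
q = 7+35 = 42
q = 42+42 = 84
total = 84%2 = 0
out = 84//2 = 42
out = 0+42 = 42
q = 84-42 = 42
total = 42%3 = 0
total = 42//3 = 14
out = 42*14 = 588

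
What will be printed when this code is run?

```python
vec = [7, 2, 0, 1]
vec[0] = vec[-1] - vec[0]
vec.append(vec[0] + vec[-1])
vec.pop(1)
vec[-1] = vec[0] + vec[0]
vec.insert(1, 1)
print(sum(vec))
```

-16

vec[0] = vec[-1]-vec[0] = 1-7 = -6 → [-6, 2, 0, 1]
append vec[0]+vec[-1] = (-6)+1 = -5 → [-6, 2, 0, 1, -5]
pop(1) removes 2 → [-6, 0, 1, -5]
vec[-1] = vec[0]+vec[0] = (-6)+(-6) = -12 → [-6, 0, 1, -12]
insert 1 at 1 → [-6, 1, 0, 1, -12]
sum = -16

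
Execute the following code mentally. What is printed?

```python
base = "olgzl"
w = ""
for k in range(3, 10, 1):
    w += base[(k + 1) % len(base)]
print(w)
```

lolgzlo

k=3: add base[4]='l' → 'l'
k=4: add base[0]='o' → 'lo'
k=5: add base[1]='l' → 'lol'
k=6: add base[2]='g' → 'lolg'
k=7: add base[3]='z' → 'lolgz'
k=8: add base[4]='l' → 'lolgzl'
k=9: add base[0]='o' → 'lolgzlo'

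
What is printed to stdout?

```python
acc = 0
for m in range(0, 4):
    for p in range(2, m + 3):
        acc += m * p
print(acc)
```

m=0,p=2: acc = 0+0 = 0
m=1,p=2: acc = 0+2 = 2
m=1,p=3: acc = 2+3 = 5
m=2,p=2: acc = 5+4 = 9
m=2,p=3: acc = 9+6 = 15
m=2,p=4: acc = 15+8 = 23
m=3,p=2: acc = 23+6 = 29
m=3,p=3: acc = 29+9 = 38
m=3,p=4: acc = 38+12 = 50
m=3,p=5: acc = 50+15 = 65

65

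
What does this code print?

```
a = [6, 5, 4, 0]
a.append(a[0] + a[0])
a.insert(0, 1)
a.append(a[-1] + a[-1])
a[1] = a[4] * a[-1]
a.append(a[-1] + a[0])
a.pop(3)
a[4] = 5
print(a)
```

append a[0]+a[0] = 6+6 = 12 → [6, 5, 4, 0, 12]
insert 1 at 0 → [1, 6, 5, 4, 0, 12]
append a[-1]+a[-1] = 12+12 = 24 → [1, 6, 5, 4, 0, 12, 24]
a[1] = a[4]*a[-1] = 0*24 = 0 → [1, 0, 5, 4, 0, 12, 24]
append a[-1]+a[0] = 24+1 = 25 → [1, 0, 5, 4, 0, 12, 24, 25]
pop(3) removes 4 → [1, 0, 5, 0, 12, 24, 25]
a[4] = 5 → [1, 0, 5, 0, 5, 24, 25]

[1, 0, 5, 0, 5, 24, 25]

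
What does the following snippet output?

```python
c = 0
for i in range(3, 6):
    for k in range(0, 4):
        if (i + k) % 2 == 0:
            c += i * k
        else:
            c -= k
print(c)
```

i=3,k=0: odd sum, c = 0-0 = 0
i=3,k=1: even sum, c = 0+3 = 3
i=3,k=2: odd sum, c = 3-2 = 1
i=3,k=3: even sum, c = 1+9 = 10
i=4,k=0: even sum, c = 10+0 = 10
i=4,k=1: odd sum, c = 10-1 = 9
i=4,k=2: even sum, c = 9+8 = 17
i=4,k=3: odd sum, c = 17-3 = 14
i=5,k=0: odd sum, c = 14-0 = 14
i=5,k=1: even sum, c = 14+5 = 19
i=5,k=2: odd sum, c = 19-2 = 17
i=5,k=3: even sum, c = 17+15 = 32

32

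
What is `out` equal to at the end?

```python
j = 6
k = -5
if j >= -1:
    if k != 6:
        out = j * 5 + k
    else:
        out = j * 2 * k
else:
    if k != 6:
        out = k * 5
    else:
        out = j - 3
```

25

j=6, k=-5
j >= -1 is True; k != 6 is True
→ out = j * 5 + k = 25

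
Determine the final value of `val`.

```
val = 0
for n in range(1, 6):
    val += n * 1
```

n=1: val = 0+1*1 = 1
n=2: val = 1+2*1 = 3
n=3: val = 3+3*1 = 6
n=4: val = 6+4*1 = 10
n=5: val = 10+5*1 = 15

15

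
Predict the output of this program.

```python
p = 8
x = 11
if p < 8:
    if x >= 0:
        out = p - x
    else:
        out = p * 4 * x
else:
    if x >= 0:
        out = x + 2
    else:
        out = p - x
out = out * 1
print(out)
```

13

p=8, x=11
p < 8 is False; x >= 0 is True
→ out = x + 2 = 13
out = 13*1 = 13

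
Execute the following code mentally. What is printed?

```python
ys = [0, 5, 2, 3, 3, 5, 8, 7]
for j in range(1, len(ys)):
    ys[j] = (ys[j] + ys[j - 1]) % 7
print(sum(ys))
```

j=1: ys[1] = (5+0)%7 = 5 → [0, 5, 2, 3, 3, 5, 8, 7]
j=2: ys[2] = (2+5)%7 = 0 → [0, 5, 0, 3, 3, 5, 8, 7]
j=3: ys[3] = (3+0)%7 = 3 → [0, 5, 0, 3, 3, 5, 8, 7]
j=4: ys[4] = (3+3)%7 = 6 → [0, 5, 0, 3, 6, 5, 8, 7]
j=5: ys[5] = (5+6)%7 = 4 → [0, 5, 0, 3, 6, 4, 8, 7]
j=6: ys[6] = (8+4)%7 = 5 → [0, 5, 0, 3, 6, 4, 5, 7]
j=7: ys[7] = (7+5)%7 = 5 → [0, 5, 0, 3, 6, 4, 5, 5]
sum = 28

28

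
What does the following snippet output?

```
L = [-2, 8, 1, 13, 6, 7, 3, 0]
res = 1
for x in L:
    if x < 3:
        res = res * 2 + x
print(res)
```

x=-2: <3, res = 1*2+(-2) = 0
x=8: not <3
x=1: <3, res = 0*2+1 = 1
x=13: not <3
x=6: not <3
x=7: not <3
x=3: not <3
x=0: <3, res = 1*2+0 = 2

2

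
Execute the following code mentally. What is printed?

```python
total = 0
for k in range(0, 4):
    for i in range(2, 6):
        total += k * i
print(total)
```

84

k=0,i=2: total = 0+0 = 0
k=0,i=3: total = 0+0 = 0
k=0,i=4: total = 0+0 = 0
k=0,i=5: total = 0+0 = 0
k=1,i=2: total = 0+2 = 2
k=1,i=3: total = 2+3 = 5
k=1,i=4: total = 5+4 = 9
k=1,i=5: total = 9+5 = 14
k=2,i=2: total = 14+4 = 18
k=2,i=3: total = 18+6 = 24
k=2,i=4: total = 24+8 = 32
k=2,i=5: total = 32+10 = 42
k=3,i=2: total = 42+6 = 48
k=3,i=3: total = 48+9 = 57
k=3,i=4: total = 57+12 = 69
k=3,i=5: total = 69+15 = 84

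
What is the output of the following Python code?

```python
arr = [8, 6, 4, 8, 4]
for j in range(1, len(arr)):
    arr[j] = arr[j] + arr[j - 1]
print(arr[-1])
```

30

j=1: arr[1] = 6+8 = 14 → [8, 14, 4, 8, 4]
j=2: arr[2] = 4+14 = 18 → [8, 14, 18, 8, 4]
j=3: arr[3] = 8+18 = 26 → [8, 14, 18, 26, 4]
j=4: arr[4] = 4+26 = 30 → [8, 14, 18, 26, 30]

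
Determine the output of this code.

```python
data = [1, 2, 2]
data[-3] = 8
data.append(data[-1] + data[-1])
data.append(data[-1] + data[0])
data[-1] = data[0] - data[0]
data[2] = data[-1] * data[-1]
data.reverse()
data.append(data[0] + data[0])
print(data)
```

data[-3] = 8 → [8, 2, 2]
append data[-1]+data[-1] = 2+2 = 4 → [8, 2, 2, 4]
append data[-1]+data[0] = 4+8 = 12 → [8, 2, 2, 4, 12]
data[-1] = data[0]-data[0] = 8-8 = 0 → [8, 2, 2, 4, 0]
data[2] = data[-1]*data[-1] = 0*0 = 0 → [8, 2, 0, 4, 0]
reverse → [0, 4, 0, 2, 8]
append data[0]+data[0] = 0+0 = 0 → [0, 4, 0, 2, 8, 0]

[0, 4, 0, 2, 8, 0]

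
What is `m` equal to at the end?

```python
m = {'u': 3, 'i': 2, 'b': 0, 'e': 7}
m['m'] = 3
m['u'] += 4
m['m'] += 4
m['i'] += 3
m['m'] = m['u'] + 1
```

m['m'] = 3 → {'u': 3, 'i': 2, 'b': 0, 'e': 7, 'm': 3}
m['u'] = 3+4 = 7 → {'u': 7, 'i': 2, 'b': 0, 'e': 7, 'm': 3}
m['m'] = 3+4 = 7 → {'u': 7, 'i': 2, 'b': 0, 'e': 7, 'm': 7}
m['i'] = 2+3 = 5 → {'u': 7, 'i': 5, 'b': 0, 'e': 7, 'm': 7}
m['m'] = m['u']+1 = 8 → {'u': 7, 'i': 5, 'b': 0, 'e': 7, 'm': 8}

{'u': 7, 'i': 5, 'b': 0, 'e': 7, 'm': 8}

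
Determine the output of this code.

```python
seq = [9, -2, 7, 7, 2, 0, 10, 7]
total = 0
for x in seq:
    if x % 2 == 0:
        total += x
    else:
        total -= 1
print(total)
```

x=9: not even, total = 0-1 = -1
x=-2: even, total = (-1)+(-2) = -3
x=7: not even, total = (-3)-1 = -4
x=7: not even, total = (-4)-1 = -5
x=2: even, total = (-5)+2 = -3
x=0: even, total = (-3)+0 = -3
x=10: even, total = (-3)+10 = 7
x=7: not even, total = 7-1 = 6

6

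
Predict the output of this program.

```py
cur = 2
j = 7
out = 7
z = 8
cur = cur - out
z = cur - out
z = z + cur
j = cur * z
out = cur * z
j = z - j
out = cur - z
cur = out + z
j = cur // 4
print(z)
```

cur = 2-7 = -5
z = (-5)-7 = -12
z = (-12)+(-5) = -17
j = (-5)*(-17) = 85
out = (-5)*(-17) = 85
j = (-17)-85 = -102
out = (-5)-(-17) = 12
cur = 12+(-17) = -5
j = (-5)//4 = -2

-17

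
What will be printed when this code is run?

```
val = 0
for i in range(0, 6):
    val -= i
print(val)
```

-15

i=0: val = 0-0 = 0
i=1: val = 0-1 = -1
i=2: val = (-1)-2 = -3
i=3: val = (-3)-3 = -6
i=4: val = (-6)-4 = -10
i=5: val = (-10)-5 = -15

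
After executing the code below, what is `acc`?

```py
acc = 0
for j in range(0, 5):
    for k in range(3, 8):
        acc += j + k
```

j=0,k=3: acc = 0+3 = 3
j=0,k=4: acc = 3+4 = 7
j=0,k=5: acc = 7+5 = 12
j=0,k=6: acc = 12+6 = 18
j=0,k=7: acc = 18+7 = 25
j=1,k=3: acc = 25+4 = 29
j=1,k=4: acc = 29+5 = 34
j=1,k=5: acc = 34+6 = 40
j=1,k=6: acc = 40+7 = 47
j=1,k=7: acc = 47+8 = 55
j=2,k=3: acc = 55+5 = 60
j=2,k=4: acc = 60+6 = 66
j=2,k=5: acc = 66+7 = 73
j=2,k=6: acc = 73+8 = 81
j=2,k=7: acc = 81+9 = 90
j=3,k=3: acc = 90+6 = 96
j=3,k=4: acc = 96+7 = 103
j=3,k=5: acc = 103+8 = 111
j=3,k=6: acc = 111+9 = 120
j=3,k=7: acc = 120+10 = 130
j=4,k=3: acc = 130+7 = 137
j=4,k=4: acc = 137+8 = 145
j=4,k=5: acc = 145+9 = 154
j=4,k=6: acc = 154+10 = 164
j=4,k=7: acc = 164+11 = 175

175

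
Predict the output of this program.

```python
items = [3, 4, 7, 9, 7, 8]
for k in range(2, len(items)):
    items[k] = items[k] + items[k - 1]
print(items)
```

[3, 4, 11, 20, 27, 35]

k=2: items[2] = 7+4 = 11 → [3, 4, 11, 9, 7, 8]
k=3: items[3] = 9+11 = 20 → [3, 4, 11, 20, 7, 8]
k=4: items[4] = 7+20 = 27 → [3, 4, 11, 20, 27, 8]
k=5: items[5] = 8+27 = 35 → [3, 4, 11, 20, 27, 35]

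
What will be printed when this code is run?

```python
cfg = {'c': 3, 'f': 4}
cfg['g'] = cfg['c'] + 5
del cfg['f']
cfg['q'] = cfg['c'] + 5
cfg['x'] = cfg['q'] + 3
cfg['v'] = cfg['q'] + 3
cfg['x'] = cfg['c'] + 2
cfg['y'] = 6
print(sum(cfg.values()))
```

cfg['g'] = cfg['c']+5 = 8 → {'c': 3, 'f': 4, 'g': 8}
del 'f' → {'c': 3, 'g': 8}
cfg['q'] = cfg['c']+5 = 8 → {'c': 3, 'g': 8, 'q': 8}
cfg['x'] = cfg['q']+3 = 11 → {'c': 3, 'g': 8, 'q': 8, 'x': 11}
cfg['v'] = cfg['q']+3 = 11 → {'c': 3, 'g': 8, 'q': 8, 'x': 11, 'v': 11}
cfg['x'] = cfg['c']+2 = 5 → {'c': 3, 'g': 8, 'q': 8, 'x': 5, 'v': 11}
cfg['y'] = 6 → {'c': 3, 'g': 8, 'q': 8, 'x': 5, 'v': 11, 'y': 6}
sum of values = 41

41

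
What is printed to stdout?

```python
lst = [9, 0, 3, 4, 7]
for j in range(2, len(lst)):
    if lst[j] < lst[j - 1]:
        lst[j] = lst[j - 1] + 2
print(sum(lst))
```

23

j=2: 3>=0, unchanged → [9, 0, 3, 4, 7]
j=3: 4>=3, unchanged → [9, 0, 3, 4, 7]
j=4: 7>=4, unchanged → [9, 0, 3, 4, 7]
sum = 23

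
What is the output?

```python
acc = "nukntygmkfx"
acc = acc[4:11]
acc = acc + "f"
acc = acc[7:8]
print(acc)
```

f

slice [4:11] → 'tygmkfx'
+ 'f' → 'tygmkfxf'
slice [7:8] → 'f'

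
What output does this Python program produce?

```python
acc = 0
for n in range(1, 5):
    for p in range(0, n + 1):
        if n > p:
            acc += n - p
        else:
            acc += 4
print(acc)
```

n=1,p=0: 1>0, acc = 0+1 = 1
n=1,p=1: not 1>1, acc = 1+4 = 5
n=2,p=0: 2>0, acc = 5+2 = 7
n=2,p=1: 2>1, acc = 7+1 = 8
n=2,p=2: not 2>2, acc = 8+4 = 12
n=3,p=0: 3>0, acc = 12+3 = 15
n=3,p=1: 3>1, acc = 15+2 = 17
n=3,p=2: 3>2, acc = 17+1 = 18
n=3,p=3: not 3>3, acc = 18+4 = 22
n=4,p=0: 4>0, acc = 22+4 = 26
n=4,p=1: 4>1, acc = 26+3 = 29
n=4,p=2: 4>2, acc = 29+2 = 31
n=4,p=3: 4>3, acc = 31+1 = 32
n=4,p=4: not 4>4, acc = 32+4 = 36

36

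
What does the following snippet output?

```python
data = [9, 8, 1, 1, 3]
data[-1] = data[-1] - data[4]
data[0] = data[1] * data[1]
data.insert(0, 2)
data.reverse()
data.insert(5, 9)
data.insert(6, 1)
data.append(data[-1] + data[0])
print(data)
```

[0, 1, 1, 8, 64, 9, 1, 2, 2]

data[-1] = data[-1]-data[4] = 3-3 = 0 → [9, 8, 1, 1, 0]
data[0] = data[1]*data[1] = 8*8 = 64 → [64, 8, 1, 1, 0]
insert 2 at 0 → [2, 64, 8, 1, 1, 0]
reverse → [0, 1, 1, 8, 64, 2]
insert 9 at 5 → [0, 1, 1, 8, 64, 9, 2]
insert 1 at 6 → [0, 1, 1, 8, 64, 9, 1, 2]
append data[-1]+data[0] = 2+0 = 2 → [0, 1, 1, 8, 64, 9, 1, 2, 2]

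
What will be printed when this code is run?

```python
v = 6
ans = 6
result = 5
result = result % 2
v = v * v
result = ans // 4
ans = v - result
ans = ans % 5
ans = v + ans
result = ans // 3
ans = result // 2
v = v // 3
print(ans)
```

result = 5%2 = 1
v = 6*6 = 36
result = 6//4 = 1
ans = 36-1 = 35
ans = 35%5 = 0
ans = 36+0 = 36
result = 36//3 = 12
ans = 12//2 = 6
v = 36//3 = 12

6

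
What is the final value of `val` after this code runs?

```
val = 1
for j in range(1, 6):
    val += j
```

j=1: val = 1+1 = 2
j=2: val = 2+2 = 4
j=3: val = 4+3 = 7
j=4: val = 7+4 = 11
j=5: val = 11+5 = 16

16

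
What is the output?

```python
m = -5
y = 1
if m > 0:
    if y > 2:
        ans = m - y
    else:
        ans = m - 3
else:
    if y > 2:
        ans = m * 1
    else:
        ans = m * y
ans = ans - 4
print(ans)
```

-9

m=-5, y=1
m > 0 is False; y > 2 is False
→ ans = m * y = -5
ans = (-5)-4 = -9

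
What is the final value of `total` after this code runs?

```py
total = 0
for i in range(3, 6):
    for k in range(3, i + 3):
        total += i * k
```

233

i=3,k=3: total = 0+9 = 9
i=3,k=4: total = 9+12 = 21
i=3,k=5: total = 21+15 = 36
i=4,k=3: total = 36+12 = 48
i=4,k=4: total = 48+16 = 64
i=4,k=5: total = 64+20 = 84
i=4,k=6: total = 84+24 = 108
i=5,k=3: total = 108+15 = 123
i=5,k=4: total = 123+20 = 143
i=5,k=5: total = 143+25 = 168
i=5,k=6: total = 168+30 = 198
i=5,k=7: total = 198+35 = 233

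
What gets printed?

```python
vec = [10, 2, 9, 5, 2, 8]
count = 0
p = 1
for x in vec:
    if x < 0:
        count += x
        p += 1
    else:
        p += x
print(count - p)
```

x=10: not <0; p=11
x=2: not <0; p=13
x=9: not <0; p=22
x=5: not <0; p=27
x=2: not <0; p=29
x=8: not <0; p=37
count-p = 0-37 = -37

-37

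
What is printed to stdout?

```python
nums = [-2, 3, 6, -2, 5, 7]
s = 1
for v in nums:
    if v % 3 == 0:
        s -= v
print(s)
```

-8

v=-2: not %3==0
v=3: %3==0, s = 1-3 = -2
v=6: %3==0, s = (-2)-6 = -8
v=-2: not %3==0
v=5: not %3==0
v=7: not %3==0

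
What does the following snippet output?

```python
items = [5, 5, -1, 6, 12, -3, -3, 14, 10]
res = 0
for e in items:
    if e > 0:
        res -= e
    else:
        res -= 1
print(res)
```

-55

e=5: >0, res = 0-5 = -5
e=5: >0, res = (-5)-5 = -10
e=-1: not >0, res = (-10)-1 = -11
e=6: >0, res = (-11)-6 = -17
e=12: >0, res = (-17)-12 = -29
e=-3: not >0, res = (-29)-1 = -30
e=-3: not >0, res = (-30)-1 = -31
e=14: >0, res = (-31)-14 = -45
e=10: >0, res = (-45)-10 = -55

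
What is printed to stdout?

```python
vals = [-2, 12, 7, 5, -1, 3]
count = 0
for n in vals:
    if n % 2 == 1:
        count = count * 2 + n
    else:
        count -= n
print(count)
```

n=-2: not odd, count = 0-(-2) = 2
n=12: not odd, count = 2-12 = -10
n=7: odd, count = (-10)*2+7 = -13
n=5: odd, count = (-13)*2+5 = -21
n=-1: odd, count = (-21)*2+(-1) = -43
n=3: odd, count = (-43)*2+3 = -83

-83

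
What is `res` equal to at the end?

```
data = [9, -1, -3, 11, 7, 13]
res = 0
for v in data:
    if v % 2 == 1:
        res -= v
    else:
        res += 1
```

v=9: odd, res = 0-9 = -9
v=-1: odd, res = (-9)-(-1) = -8
v=-3: odd, res = (-8)-(-3) = -5
v=11: odd, res = (-5)-11 = -16
v=7: odd, res = (-16)-7 = -23
v=13: odd, res = (-23)-13 = -36

-36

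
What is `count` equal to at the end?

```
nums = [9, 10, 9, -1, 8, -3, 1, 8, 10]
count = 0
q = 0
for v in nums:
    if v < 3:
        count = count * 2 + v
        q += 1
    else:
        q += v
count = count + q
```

v=9: not <3; q=9
v=10: not <3; q=19
v=9: not <3; q=28
v=-1: <3, count = 0*2+(-1) = -1; q=29
v=8: not <3; q=37
v=-3: <3, count = (-1)*2+(-3) = -5; q=38
v=1: <3, count = (-5)*2+1 = -9; q=39
v=8: not <3; q=47
v=10: not <3; q=57
count+q = (-9)+57 = 48

48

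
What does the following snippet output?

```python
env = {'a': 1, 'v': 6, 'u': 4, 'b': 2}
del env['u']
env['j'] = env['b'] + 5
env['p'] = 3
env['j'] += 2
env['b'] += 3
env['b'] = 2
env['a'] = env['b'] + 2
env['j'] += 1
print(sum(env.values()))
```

del 'u' → {'a': 1, 'v': 6, 'b': 2}
env['j'] = env['b']+5 = 7 → {'a': 1, 'v': 6, 'b': 2, 'j': 7}
env['p'] = 3 → {'a': 1, 'v': 6, 'b': 2, 'j': 7, 'p': 3}
env['j'] = 7+2 = 9 → {'a': 1, 'v': 6, 'b': 2, 'j': 9, 'p': 3}
env['b'] = 2+3 = 5 → {'a': 1, 'v': 6, 'b': 5, 'j': 9, 'p': 3}
env['b'] = 2 → {'a': 1, 'v': 6, 'b': 2, 'j': 9, 'p': 3}
env['a'] = env['b']+2 = 4 → {'a': 4, 'v': 6, 'b': 2, 'j': 9, 'p': 3}
env['j'] = 9+1 = 10 → {'a': 4, 'v': 6, 'b': 2, 'j': 10, 'p': 3}
sum of values = 25

25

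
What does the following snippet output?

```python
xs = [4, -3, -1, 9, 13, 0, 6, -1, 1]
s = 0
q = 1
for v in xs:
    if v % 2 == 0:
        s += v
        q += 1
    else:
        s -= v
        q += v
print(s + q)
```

14

v=4: even, s = 0+4 = 4; q=2
v=-3: not even, s = 4-(-3) = 7; q=-1
v=-1: not even, s = 7-(-1) = 8; q=-2
v=9: not even, s = 8-9 = -1; q=7
v=13: not even, s = (-1)-13 = -14; q=20
v=0: even, s = (-14)+0 = -14; q=21
v=6: even, s = (-14)+6 = -8; q=22
v=-1: not even, s = (-8)-(-1) = -7; q=21
v=1: not even, s = (-7)-1 = -8; q=22
s+q = (-8)+22 = 14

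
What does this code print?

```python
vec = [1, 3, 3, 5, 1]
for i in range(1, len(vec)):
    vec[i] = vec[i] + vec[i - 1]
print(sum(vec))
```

i=1: vec[1] = 3+1 = 4 → [1, 4, 3, 5, 1]
i=2: vec[2] = 3+4 = 7 → [1, 4, 7, 5, 1]
i=3: vec[3] = 5+7 = 12 → [1, 4, 7, 12, 1]
i=4: vec[4] = 1+12 = 13 → [1, 4, 7, 12, 13]
sum = 37

37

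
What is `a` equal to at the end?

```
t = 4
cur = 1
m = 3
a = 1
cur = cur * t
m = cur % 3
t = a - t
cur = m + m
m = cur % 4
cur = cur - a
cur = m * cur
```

1

cur = 1*4 = 4
m = 4%3 = 1
t = 1-4 = -3
cur = 1+1 = 2
m = 2%4 = 2
cur = 2-1 = 1
cur = 2*1 = 2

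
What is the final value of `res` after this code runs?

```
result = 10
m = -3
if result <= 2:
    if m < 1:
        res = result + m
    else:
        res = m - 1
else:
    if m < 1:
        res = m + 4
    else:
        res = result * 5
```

1

result=10, m=-3
result <= 2 is False; m < 1 is True
→ res = m + 4 = 1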